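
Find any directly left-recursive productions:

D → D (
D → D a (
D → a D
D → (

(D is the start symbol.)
Direct left recursion occurs when N → N α for some non-terminal N (the right-hand side begins with the left-hand side itself).

D → D (: LEFT RECURSIVE (starts with D)
D → D a (: LEFT RECURSIVE (starts with D)
D → a D: starts with a
D → (: starts with '('

The grammar has direct left recursion on: D.

Answer: Yes, D is left-recursive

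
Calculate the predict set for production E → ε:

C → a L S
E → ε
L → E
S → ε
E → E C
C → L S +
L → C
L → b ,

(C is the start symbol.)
PREDICT(E → ε) = (FIRST(RHS) \ {ε}) ∪ (FOLLOW(E) if ε ∈ FIRST(RHS), i.e. RHS ⇒* ε)
The right-hand side is ε (FIRST(ε) = { ε }), so the predict set is FOLLOW(E) = { $, '+', 'a', 'b' }
PREDICT(E → ε) = { $, '+', 'a', 'b' }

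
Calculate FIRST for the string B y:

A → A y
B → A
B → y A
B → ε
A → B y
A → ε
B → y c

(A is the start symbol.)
{ 'y' }

FIRST sets of the non-terminals involved (from the grammar, by fixed-point iteration):
  FIRST(B) = { 'y', ε }

To compute FIRST(B y), process the symbols left to right:
Symbol B is a non-terminal. Add FIRST(B) \ {ε} = { 'y' }
B is nullable (ε ∈ FIRST(B)), continue to the next symbol.
Symbol y is a terminal. Add 'y' and stop.
FIRST(B y) = { 'y' }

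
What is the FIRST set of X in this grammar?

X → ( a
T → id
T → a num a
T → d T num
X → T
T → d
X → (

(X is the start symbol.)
{ '(', 'a', 'd', 'id' }

To compute FIRST(X), examine every production with X on the left-hand side, reading each right-hand side left to right until a non-nullable symbol is reached.

FIRST sets of the other non-terminals involved (by the same procedure, iterated to a fixed point):
  FIRST(T) = { 'a', 'd', 'id' }

From X → ( a:
  - '(' is a terminal: add '(' and stop
From X → T:
  - T is a non-terminal: add FIRST(T) \ {ε} = { 'a', 'd', 'id' }
    T is not nullable, so stop
From X → (:
  - '(' is a terminal: add '(' and stop

Collecting: FIRST(X) = { '(', 'a', 'd', 'id' }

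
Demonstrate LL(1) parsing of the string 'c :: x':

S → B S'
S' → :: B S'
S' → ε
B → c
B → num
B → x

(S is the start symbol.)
LL(1) parsing maintains a stack (initially the start symbol over $) and the input. At each step: if the stack top is a terminal, match it against the current input token; if it is a non-terminal N, replace it with the RHS of M[N, lookahead] (the unique production whose predict set contains the lookahead).

Stack is shown with the top on the left.

Stack      Input     Action
---------------------------
S $        c :: x $  output S → B S'
B S' $     c :: x $  output B → c
c S' $     c :: x $  match 'c'
S' $       :: x $    output S' → :: B S'
:: B S' $  :: x $    match '::'
B S' $     x $       output B → x
x S' $     x $       match 'x'
S' $       $         output S' → ε
$          $         accept

The string is accepted.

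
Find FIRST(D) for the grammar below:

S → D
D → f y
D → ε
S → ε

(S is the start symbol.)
To compute FIRST(D), examine every production with D on the left-hand side, reading each right-hand side left to right until a non-nullable symbol is reached.

From D → f y:
  - f is a terminal: add 'f' and stop
From D → ε:
  - ε-production, so ε ∈ FIRST(D)

Collecting: FIRST(D) = { 'f', ε }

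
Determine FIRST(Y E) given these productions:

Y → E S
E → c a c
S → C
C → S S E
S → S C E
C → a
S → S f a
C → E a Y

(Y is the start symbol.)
FIRST sets of the non-terminals involved (from the grammar, by fixed-point iteration):
  FIRST(Y) = { 'c' }

To compute FIRST(Y E), process the symbols left to right:
Symbol Y is a non-terminal. Add FIRST(Y) \ {ε} = { 'c' }
Y is not nullable (ε ∉ FIRST(Y)), so stop here.
FIRST(Y E) = { 'c' }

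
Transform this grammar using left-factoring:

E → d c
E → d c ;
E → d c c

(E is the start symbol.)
Left-factoring transforms A → αβ₁ | αβ₂ into A → αA' and A' → β₁ | β₂
(α is the longest common prefix among the alternatives). Repeat until
no nonterminal has two alternatives with a common prefix.

Round 1: E has alternatives sharing prefix 'd c'. Introduce E': E → d c E'
  Add: E' → ε
  Add: E' → ;
  Add: E' → c

No remaining common prefixes — done.

Resulting grammar:
E → d c E'
E' → ε
E' → ;
E' → c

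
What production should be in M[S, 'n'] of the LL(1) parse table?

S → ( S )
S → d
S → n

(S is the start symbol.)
S → n

To find M[S, 'n'], we find productions for S where 'n' is in the predict set (PREDICT(N → α) = (FIRST(α) \ {ε}) ∪ (FOLLOW(N) if α ⇒* ε)).

S → ( S ): PREDICT = { '(' }
S → d: PREDICT = { 'd' }
S → n: PREDICT = { 'n' }
  'n' is in predict set, so this production goes in M[S, 'n']

M[S, 'n'] = S → n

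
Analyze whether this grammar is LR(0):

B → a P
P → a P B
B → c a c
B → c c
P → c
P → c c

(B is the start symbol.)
No. Shift-reduce conflict between [P → c .] and [P → c . c]

A grammar is LR(0) if no state in the canonical LR(0) collection has:
  - both a shift item (dot before a terminal) and a complete item (shift-reduce conflict), or
  - two or more complete items (reduce-reduce conflict; the accept item [B' → B .] counts as a complete item here).

Augment with B' → B and build the canonical LR(0) collection (I0 = CLOSURE({[B' → . B]}), then GOTO on every symbol after a dot until no new states appear). It has 13 states:
  I0: { [B → . a P], [B → . c a c], [B → . c c], [B' → . B] }  — shift
  I1: { [B' → B .] }  — accept
  I2: { [B → a . P], [P → . a P B], [P → . c c], [P → . c] }  — shift
  I3: { [B → c . a c], [B → c . c] }  — shift
  I4: { [B → c a . c] }  — shift
  I5: { [B → c c .] }  — reduce
  I6: { [B → c a c .] }  — reduce
  I7: { [B → a P .] }  — reduce
  I8: { [P → . a P B], [P → . c c], [P → . c], [P → a . P B] }  — shift
  I9: { [P → c . c], [P → c .] }  — shift, reduce
  I10: { [P → c c .] }  — reduce
  I11: { [B → . a P], [B → . c a c], [B → . c c], [P → a P . B] }  — shift
  I12: { [P → a P B .] }  — reduce

Conflict in state I9:
  Shift-reduce conflict between [P → c .] and [P → c . c]
So the grammar is NOT LR(0).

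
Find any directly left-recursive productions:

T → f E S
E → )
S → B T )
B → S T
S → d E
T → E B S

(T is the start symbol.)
No direct left recursion

Direct left recursion occurs when N → N α for some non-terminal N (the right-hand side begins with the left-hand side itself).

T → f E S: starts with f
E → ): starts with ')'
S → B T ): starts with B
B → S T: starts with S
S → d E: starts with d
T → E B S: starts with E

No direct left recursion found.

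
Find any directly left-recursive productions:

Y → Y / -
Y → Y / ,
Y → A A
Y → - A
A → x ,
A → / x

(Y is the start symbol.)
Direct left recursion occurs when N → N α for some non-terminal N (the right-hand side begins with the left-hand side itself).

Y → Y / -: LEFT RECURSIVE (starts with Y)
Y → Y / ,: LEFT RECURSIVE (starts with Y)
Y → A A: starts with A
Y → - A: starts with '-'
A → x ,: starts with x
A → / x: starts with '/'

The grammar has direct left recursion on: Y.

Answer: Yes, Y is left-recursive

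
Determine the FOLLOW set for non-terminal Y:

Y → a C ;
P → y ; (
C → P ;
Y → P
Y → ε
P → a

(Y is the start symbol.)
{ $ }

To compute FOLLOW(Y), find every occurrence of Y on a right-hand side N → α Y β: add FIRST(β) \ {ε}, and if β is empty or nullable also add FOLLOW(N). Iterate to a fixed point.

Y is the start symbol, so $ ∈ FOLLOW(Y).
Y does not occur on any right-hand side.

Taking the union: FOLLOW(Y) = { $ }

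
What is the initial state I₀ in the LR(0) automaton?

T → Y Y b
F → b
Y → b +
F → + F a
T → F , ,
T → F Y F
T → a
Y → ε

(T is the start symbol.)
First, augment the grammar with T' → T
I₀ = CLOSURE({ [T' → . T] }):
  [T' → . T] has the dot before T: add [T → . Y Y b], [T → . F , ,], [T → . F Y F], [T → . a]
  [T → . Y Y b] has the dot before Y: add [Y → . b +], [Y → .]
  [T → . F , ,] has the dot before F: add [F → . b], [F → . + F a]
No further items can be added.

I₀ = { [F → . + F a], [F → . b], [T → . F , ,], [T → . F Y F], [T → . Y Y b], [T → . a], [T' → . T], [Y → . b +], [Y → .] }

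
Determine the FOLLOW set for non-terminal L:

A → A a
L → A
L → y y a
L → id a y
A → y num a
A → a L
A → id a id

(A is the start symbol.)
To compute FOLLOW(L), find every occurrence of L on a right-hand side N → α L β: add FIRST(β) \ {ε}, and if β is empty or nullable also add FOLLOW(N). Iterate to a fixed point.

In A → a L: L is at the end, add FOLLOW(A)

The FOLLOW sets referred to above (computed the same way, to a fixed point):
  FOLLOW(A) = { $, 'a' }

Taking the union: FOLLOW(L) = { $, 'a' }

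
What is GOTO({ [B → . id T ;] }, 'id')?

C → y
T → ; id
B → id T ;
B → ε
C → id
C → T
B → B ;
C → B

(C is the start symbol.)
GOTO(I, 'id') = CLOSURE({ [A → αX.β] : [A → α.Xβ] ∈ I, X = 'id' })

Items with dot before 'id', with the dot advanced:
  [B → . id T ;] → [B → id . T ;]
Closure of the advanced items:
  [B → id . T ;] has the dot before T: add [T → . ; id]

GOTO = { [B → id . T ;], [T → . ; id] }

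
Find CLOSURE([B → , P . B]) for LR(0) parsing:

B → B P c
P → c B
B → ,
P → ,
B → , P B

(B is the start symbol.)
To compute CLOSURE, for each item [A → α.Bβ] where B is a non-terminal, add [B → .γ] for all productions B → γ; repeat for the newly added items until nothing changes.

Start with: [B → , P . B]
  [B → , P . B] has the dot before B: add [B → . B P c], [B → . ,], [B → . , P B]
No further items can be added.

CLOSURE = { [B → , P . B], [B → . , P B], [B → . ,], [B → . B P c] }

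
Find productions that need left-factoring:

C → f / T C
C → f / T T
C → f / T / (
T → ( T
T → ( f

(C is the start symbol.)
Yes, C has productions with common prefix 'f / T'; T has productions with common prefix '('

Left-factoring is needed when two productions for the same non-terminal
share a common prefix on the right-hand side.

Productions for C:
  C → f / T C
  C → f / T T
  C → f / T / (
Productions for T:
  T → ( T
  T → ( f

Found common prefix 'f / T' in productions for C
Found common prefix '(' in productions for T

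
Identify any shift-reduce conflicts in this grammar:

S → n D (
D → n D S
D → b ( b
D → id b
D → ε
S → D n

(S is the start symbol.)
Yes — I0: [D → .] vs [D → . b ( b]; I5: [D → .] vs [D → . b ( b]; I6: [D → .] vs [D → . b ( b]; I7: [D → .] vs [D → . b ( b]; I8: [D → .] vs [D → . b ( b]

A shift-reduce conflict occurs when an LR(0) state has both:
  - a complete (reduce) item [A → α .] (dot at the end), and
  - a shift item [B → β . c γ] (dot before a terminal).

Augment with S' → S and build the canonical LR(0) collection (I0 = CLOSURE({[S' → . S]}), then GOTO on every symbol after a dot until no new states appear). It has 15 states:
  I0: { [D → . b ( b], [D → . id b], [D → . n D S], [D → .], [S → . D n], [S → . n D (], [S' → . S] }  — shift, reduce
  I1: { [S → D . n] }  — shift
  I2: { [S' → S .] }  — accept
  I3: { [D → b . ( b] }  — shift
  I4: { [D → id . b] }  — shift
  I5: { [D → . b ( b], [D → . id b], [D → . n D S], [D → .], [D → n . D S], [S → n . D (] }  — shift, reduce
  I6: { [D → . b ( b], [D → . id b], [D → . n D S], [D → .], [D → n D . S], [S → . D n], [S → . n D (], [S → n D . (] }  — shift, reduce
  I7: { [D → . b ( b], [D → . id b], [D → . n D S], [D → .], [D → n . D S] }  — shift, reduce
  I8: { [D → . b ( b], [D → . id b], [D → . n D S], [D → .], [D → n D . S], [S → . D n], [S → . n D (] }  — shift, reduce
  I9: { [D → n D S .] }  — reduce
  I10: { [S → n D ( .] }  — reduce
  I11: { [D → id b .] }  — reduce
  I12: { [D → b ( . b] }  — shift
  I13: { [D → b ( b .] }  — reduce
  I14: { [S → D n .] }  — reduce

I0 contains reduce item [D → .] and shift items [D → . b ( b], [D → . id b], [D → . n D S], [S → . n D (] — shift-reduce conflict.
I5 contains reduce item [D → .] and shift items [D → . b ( b], [D → . id b], [D → . n D S] — shift-reduce conflict.
I6 contains reduce item [D → .] and shift items [D → . b ( b], [D → . id b], [D → . n D S], [S → . n D (], [S → n D . (] — shift-reduce conflict.
I7 contains reduce item [D → .] and shift items [D → . b ( b], [D → . id b], [D → . n D S] — shift-reduce conflict.
I8 contains reduce item [D → .] and shift items [D → . b ( b], [D → . id b], [D → . n D S], [S → . n D (] — shift-reduce conflict.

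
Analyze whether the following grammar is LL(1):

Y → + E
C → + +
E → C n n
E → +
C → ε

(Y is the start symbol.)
Relevant sets:
  FIRST(C) = { '+', ε }
  FOLLOW(C) = { 'n' }

For C:
  PREDICT(C → '+' '+') = { '+' }
  PREDICT(C → ε) = { 'n' }
For E:
  PREDICT(E → C n n) = { '+', 'n' }
  PREDICT(E → '+') = { '+' }
Y has a single production, so nothing to check there.

Conflict found: Predict set conflict for E: { '+' }
The grammar is NOT LL(1).

Answer: No. Predict set conflict for E: { '+' }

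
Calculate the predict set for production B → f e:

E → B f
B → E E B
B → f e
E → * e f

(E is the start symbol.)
{ 'f' }

PREDICT(B → f e) = (FIRST(RHS) \ {ε}) ∪ (FOLLOW(B) if ε ∈ FIRST(RHS), i.e. RHS ⇒* ε)
FIRST(f e) = { 'f' }
ε ∉ FIRST(f e), so FOLLOW(B) is not added.
PREDICT(B → f e) = { 'f' }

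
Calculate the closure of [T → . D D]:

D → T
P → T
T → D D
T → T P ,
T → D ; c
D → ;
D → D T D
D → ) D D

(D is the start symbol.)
To compute CLOSURE, for each item [A → α.Bβ] where B is a non-terminal, add [B → .γ] for all productions B → γ; repeat for the newly added items until nothing changes.

Start with: [T → . D D]
  [T → . D D] has the dot before D: add [D → . T], [D → . ;], [D → . D T D], [D → . ) D D]
  [D → . T] has the dot before T: add [T → . T P ,], [T → . D ; c]
No further items can be added.

CLOSURE = { [D → . ) D D], [D → . ;], [D → . D T D], [D → . T], [T → . D ; c], [T → . D D], [T → . T P ,] }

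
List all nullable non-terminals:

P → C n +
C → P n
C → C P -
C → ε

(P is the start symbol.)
{ 'C' }

A non-terminal is nullable if it can derive ε (the empty string): either it has an ε-production, or it has a production whose right-hand side consists entirely of nullable non-terminals.

ε-productions: C → ε
So C is immediately nullable.
No further non-terminal can be added: every production for the remaining non-terminals contains a terminal or a non-nullable non-terminal.
Nullable = { 'C' }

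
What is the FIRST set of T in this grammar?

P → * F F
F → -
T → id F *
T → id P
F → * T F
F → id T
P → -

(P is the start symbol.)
From T → id F *:
  - id is a terminal: add 'id' and stop
From T → id P:
  - id is a terminal: add 'id' and stop

Collecting: FIRST(T) = { 'id' }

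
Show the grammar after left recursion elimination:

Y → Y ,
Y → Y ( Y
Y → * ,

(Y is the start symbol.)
Y → * , Y'
Y' → , Y'
Y' → ( Y Y'
Y' → ε

Y is directly left-recursive. The standard transformation for
  A → A α₁ | ... | A α_m | β₁ | ... | β_n
is
  A  → β₁ A' | ... | β_n A'
  A' → α₁ A' | ... | α_m A' | ε

Y → * , becomes Y → * , Y'
Y → Y , becomes Y' → , Y'
Y → Y ( Y becomes Y' → ( Y Y'
Add Y' → ε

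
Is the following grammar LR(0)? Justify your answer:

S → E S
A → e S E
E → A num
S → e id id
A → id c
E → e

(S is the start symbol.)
No. Shift-reduce conflict between [E → e .] and [A → . e S E]

Augment with S' → S and build the canonical LR(0) collection (I0 = CLOSURE({[S' → . S]}), then GOTO on every symbol after a dot until no new states appear). It has 14 states:
  I0: { [A → . e S E], [A → . id c], [E → . A num], [E → . e], [S → . E S], [S → . e id id], [S' → . S] }  — shift
  I1: { [E → A . num] }  — shift
  I2: { [A → . e S E], [A → . id c], [E → . A num], [E → . e], [S → . E S], [S → . e id id], [S → E . S] }  — shift
  I3: { [S' → S .] }  — accept
  I4: { [A → . e S E], [A → . id c], [A → e . S E], [E → . A num], [E → . e], [E → e .], [S → . E S], [S → . e id id], [S → e . id id] }  — shift, reduce
  I5: { [A → id . c] }  — shift
  I6: { [A → id c .] }  — reduce
  I7: { [A → . e S E], [A → . id c], [A → e S . E], [E → . A num], [E → . e] }  — shift
  I8: { [A → id . c], [S → e id . id] }  — shift
  I9: { [S → e id id .] }  — reduce
  I10: { [A → e S E .] }  — reduce
  I11: { [A → . e S E], [A → . id c], [A → e . S E], [E → . A num], [E → . e], [E → e .], [S → . E S], [S → . e id id] }  — shift, reduce
  I12: { [S → E S .] }  — reduce
  I13: { [E → A num .] }  — reduce

Conflict in state I4:
  Shift-reduce conflict between [E → e .] and [A → . e S E]
So the grammar is NOT LR(0).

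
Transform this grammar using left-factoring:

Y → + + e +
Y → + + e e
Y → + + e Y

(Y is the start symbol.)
Left-factoring transforms A → αβ₁ | αβ₂ into A → αA' and A' → β₁ | β₂
(α is the longest common prefix among the alternatives). Repeat until
no nonterminal has two alternatives with a common prefix.

Round 1: Y has alternatives sharing prefix '+ + e'. Introduce Y': Y → + + e Y'
  Add: Y' → +
  Add: Y' → e
  Add: Y' → Y

No remaining common prefixes — done.

Resulting grammar:
Y → + + e Y'
Y' → +
Y' → e
Y' → Y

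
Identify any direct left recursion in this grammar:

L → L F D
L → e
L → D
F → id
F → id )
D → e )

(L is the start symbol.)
Direct left recursion occurs when N → N α for some non-terminal N (the right-hand side begins with the left-hand side itself).

L → L F D: LEFT RECURSIVE (starts with L)
L → e: starts with e
L → D: starts with D
F → id: starts with id
F → id ): starts with id
D → e ): starts with e

The grammar has direct left recursion on: L.

Answer: Yes, L is left-recursive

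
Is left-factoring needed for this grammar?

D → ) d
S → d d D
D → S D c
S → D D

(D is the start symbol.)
No, left-factoring is not needed

Left-factoring is needed when two productions for the same non-terminal
share a common prefix on the right-hand side.

Productions for D:
  D → ) d
  D → S D c
Productions for S:
  S → d d D
  S → D D

No common prefixes found.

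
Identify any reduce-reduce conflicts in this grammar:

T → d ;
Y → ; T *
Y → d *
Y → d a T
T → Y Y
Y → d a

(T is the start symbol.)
Augment with T' → T and build the canonical LR(0) collection (I0 = CLOSURE({[T' → . T]}), then GOTO on every symbol after a dot until no new states appear). It has 13 states:
  I0: { [T → . Y Y], [T → . d ;], [T' → . T], [Y → . ; T *], [Y → . d *], [Y → . d a T], [Y → . d a] }  — shift
  I1: { [T → . Y Y], [T → . d ;], [Y → . ; T *], [Y → . d *], [Y → . d a T], [Y → . d a], [Y → ; . T *] }  — shift
  I2: { [T' → T .] }  — accept
  I3: { [T → Y . Y], [Y → . ; T *], [Y → . d *], [Y → . d a T], [Y → . d a] }  — shift
  I4: { [T → d . ;], [Y → d . *], [Y → d . a T], [Y → d . a] }  — shift
  I5: { [Y → d * .] }  — reduce
  I6: { [T → d ; .] }  — reduce
  I7: { [T → . Y Y], [T → . d ;], [Y → . ; T *], [Y → . d *], [Y → . d a T], [Y → . d a], [Y → d a . T], [Y → d a .] }  — shift, reduce
  I8: { [Y → d a T .] }  — reduce
  I9: { [T → Y Y .] }  — reduce
  I10: { [Y → d . *], [Y → d . a T], [Y → d . a] }  — shift
  I11: { [Y → ; T . *] }  — shift
  I12: { [Y → ; T * .] }  — reduce

No state contains more than one complete item.

Answer: No reduce-reduce conflicts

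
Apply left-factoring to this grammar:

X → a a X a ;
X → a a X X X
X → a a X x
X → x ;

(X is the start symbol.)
X → a a X X'
X' → a ;
X' → X X
X' → x
X → x ;

Left-factoring transforms A → αβ₁ | αβ₂ into A → αA' and A' → β₁ | β₂
(α is the longest common prefix among the alternatives). Repeat until
no nonterminal has two alternatives with a common prefix.

Round 1: X has alternatives sharing prefix 'a a X'. Introduce X': X → a a X X'
  Add: X' → a ;
  Add: X' → X X
  Add: X' → x

No remaining common prefixes — done.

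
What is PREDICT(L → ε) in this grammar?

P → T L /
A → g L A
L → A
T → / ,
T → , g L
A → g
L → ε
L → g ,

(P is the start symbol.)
{ '/', 'g' }

PREDICT(L → ε) = (FIRST(RHS) \ {ε}) ∪ (FOLLOW(L) if ε ∈ FIRST(RHS), i.e. RHS ⇒* ε)
The right-hand side is ε (FIRST(ε) = { ε }), so the predict set is FOLLOW(L) = { '/', 'g' }
PREDICT(L → ε) = { '/', 'g' }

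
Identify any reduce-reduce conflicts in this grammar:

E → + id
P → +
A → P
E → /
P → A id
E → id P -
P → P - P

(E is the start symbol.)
A reduce-reduce conflict occurs when an LR(0) state has two complete items [A → α .] and [B → β .] — both call for a reduction, and with no lookahead the parser cannot choose between them.

Augment with E' → E and build the canonical LR(0) collection (I0 = CLOSURE({[E' → . E]}), then GOTO on every symbol after a dot until no new states appear). It has 13 states:
  I0: { [E → . + id], [E → . /], [E → . id P -], [E' → . E] }  — shift
  I1: { [E → + . id] }  — shift
  I2: { [E → / .] }  — reduce
  I3: { [E' → E .] }  — accept
  I4: { [A → . P], [E → id . P -], [P → . +], [P → . A id], [P → . P - P] }  — shift
  I5: { [P → + .] }  — reduce
  I6: { [P → A . id] }  — shift
  I7: { [A → P .], [E → id P . -], [P → P . - P] }  — shift, reduce
  I8: { [A → . P], [E → id P - .], [P → . +], [P → . A id], [P → . P - P], [P → P - . P] }  — shift, reduce
  I9: { [A → P .], [P → P - P .], [P → P . - P] }  — shift, 2 reduces
  I10: { [A → . P], [P → . +], [P → . A id], [P → . P - P], [P → P - . P] }  — shift
  I11: { [P → A id .] }  — reduce
  I12: { [E → + id .] }  — reduce

I9 contains complete items [A → P .], [P → P - P .] — reduce-reduce conflict.

Answer: Yes — I9: [A → P .] vs [P → P - P .]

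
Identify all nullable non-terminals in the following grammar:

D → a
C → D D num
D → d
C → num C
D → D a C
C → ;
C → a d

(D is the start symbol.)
None

There are no ε-productions, so no non-terminal can derive ε.
No non-terminals are nullable.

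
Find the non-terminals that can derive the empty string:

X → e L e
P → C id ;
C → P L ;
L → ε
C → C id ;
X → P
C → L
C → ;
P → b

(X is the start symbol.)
{ 'C', 'L' }

A non-terminal is nullable if it can derive ε (the empty string): either it has an ε-production, or it has a production whose right-hand side consists entirely of nullable non-terminals.

ε-productions: L → ε
So L is immediately nullable.
C → L: every symbol on the right is nullable, so C is nullable too.
No further non-terminal can be added: every production for the remaining non-terminals contains a terminal or a non-nullable non-terminal.
Nullable = { 'C', 'L' }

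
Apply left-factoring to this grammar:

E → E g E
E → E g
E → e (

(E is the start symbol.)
Left-factoring transforms A → αβ₁ | αβ₂ into A → αA' and A' → β₁ | β₂
(α is the longest common prefix among the alternatives). Repeat until
no nonterminal has two alternatives with a common prefix.

Round 1: E has alternatives sharing prefix 'E g'. Introduce E': E → E g E'
  Add: E' → E
  Add: E' → ε

No remaining common prefixes — done.

Resulting grammar:
E → E g E'
E' → E
E' → ε
E → e (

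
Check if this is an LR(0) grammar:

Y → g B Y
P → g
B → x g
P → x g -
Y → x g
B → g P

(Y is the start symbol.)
Yes, the grammar is LR(0)

A grammar is LR(0) if no state in the canonical LR(0) collection has:
  - both a shift item (dot before a terminal) and a complete item (shift-reduce conflict), or
  - two or more complete items (reduce-reduce conflict; the accept item [Y' → Y .] counts as a complete item here).

Augment with Y' → Y and build the canonical LR(0) collection (I0 = CLOSURE({[Y' → . Y]}), then GOTO on every symbol after a dot until no new states appear). It has 15 states:
  I0: { [Y → . g B Y], [Y → . x g], [Y' → . Y] }  — shift
  I1: { [Y' → Y .] }  — accept
  I2: { [B → . g P], [B → . x g], [Y → g . B Y] }  — shift
  I3: { [Y → x . g] }  — shift
  I4: { [Y → x g .] }  — reduce
  I5: { [Y → . g B Y], [Y → . x g], [Y → g B . Y] }  — shift
  I6: { [B → g . P], [P → . g], [P → . x g -] }  — shift
  I7: { [B → x . g] }  — shift
  I8: { [B → x g .] }  — reduce
  I9: { [B → g P .] }  — reduce
  I10: { [P → g .] }  — reduce
  I11: { [P → x . g -] }  — shift
  I12: { [P → x g . -] }  — shift
  I13: { [P → x g - .] }  — reduce
  I14: { [Y → g B Y .] }  — reduce

Every state is either a pure shift/goto state or contains exactly one complete item and nothing to shift — no conflicts. The grammar is LR(0).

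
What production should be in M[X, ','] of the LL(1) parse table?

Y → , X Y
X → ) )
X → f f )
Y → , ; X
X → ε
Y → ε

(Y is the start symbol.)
To find M[X, ','], we find productions for X where ',' is in the predict set (PREDICT(N → α) = (FIRST(α) \ {ε}) ∪ (FOLLOW(N) if α ⇒* ε)).

Relevant sets:
  FOLLOW(X) = { $, ',' }

X → ) ): PREDICT = { ')' }
X → f f ): PREDICT = { 'f' }
X → ε: PREDICT = { $, ',' }
  ',' is in predict set, so this production goes in M[X, ',']

M[X, ','] = X → ε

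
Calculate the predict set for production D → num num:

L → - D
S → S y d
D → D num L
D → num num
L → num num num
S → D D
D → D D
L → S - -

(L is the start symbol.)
PREDICT(D → num num) = (FIRST(RHS) \ {ε}) ∪ (FOLLOW(D) if ε ∈ FIRST(RHS), i.e. RHS ⇒* ε)
FIRST(num num) = { 'num' }
ε ∉ FIRST(num num), so FOLLOW(D) is not added.
PREDICT(D → num num) = { 'num' }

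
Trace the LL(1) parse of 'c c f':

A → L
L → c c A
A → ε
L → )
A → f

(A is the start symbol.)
LL(1) parsing maintains a stack (initially the start symbol over $) and the input. At each step: if the stack top is a terminal, match it against the current input token; if it is a non-terminal N, replace it with the RHS of M[N, lookahead] (the unique production whose predict set contains the lookahead).

Stack is shown with the top on the left.

Stack    Input    Action
------------------------
A $      c c f $  output A → L
L $      c c f $  output L → c c A
c c A $  c c f $  match 'c'
c A $    c f $    match 'c'
A $      f $      output A → f
f $      f $      match 'f'
$        $        accept

The string is accepted.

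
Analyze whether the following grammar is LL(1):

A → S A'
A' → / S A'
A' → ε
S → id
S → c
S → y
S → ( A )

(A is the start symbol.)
Yes, the grammar is LL(1).

A grammar is LL(1) if for each non-terminal N with multiple productions, the predict sets of those productions are pairwise disjoint, where PREDICT(N → α) = (FIRST(α) \ {ε}) ∪ (FOLLOW(N) if α ⇒* ε).

Relevant sets:
  FOLLOW(A') = { $, ')' }

For A':
  PREDICT(A' → '/' S A') = { '/' }
  PREDICT(A' → ε) = { $, ')' }
For S:
  PREDICT(S → id) = { 'id' }
  PREDICT(S → c) = { 'c' }
  PREDICT(S → y) = { 'y' }
  PREDICT(S → '(' A ')') = { '(' }
A has a single production, so nothing to check there.

All predict sets are disjoint. The grammar IS LL(1).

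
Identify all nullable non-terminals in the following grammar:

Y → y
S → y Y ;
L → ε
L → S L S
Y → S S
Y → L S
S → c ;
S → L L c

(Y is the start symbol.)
{ 'L' }

ε-productions: L → ε
So L is immediately nullable.
No further non-terminal can be added: every production for the remaining non-terminals contains a terminal or a non-nullable non-terminal.
Nullable = { 'L' }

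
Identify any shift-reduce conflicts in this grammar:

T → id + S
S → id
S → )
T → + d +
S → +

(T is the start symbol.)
A shift-reduce conflict occurs when an LR(0) state has both:
  - a complete (reduce) item [A → α .] (dot at the end), and
  - a shift item [B → β . c γ] (dot before a terminal).

Augment with T' → T and build the canonical LR(0) collection (I0 = CLOSURE({[T' → . T]}), then GOTO on every symbol after a dot until no new states appear). It has 11 states:
  I0: { [T → . + d +], [T → . id + S], [T' → . T] }  — shift
  I1: { [T → + . d +] }  — shift
  I2: { [T' → T .] }  — accept
  I3: { [T → id . + S] }  — shift
  I4: { [S → . )], [S → . +], [S → . id], [T → id + . S] }  — shift
  I5: { [S → ) .] }  — reduce
  I6: { [S → + .] }  — reduce
  I7: { [T → id + S .] }  — reduce
  I8: { [S → id .] }  — reduce
  I9: { [T → + d . +] }  — shift
  I10: { [T → + d + .] }  — reduce

No state contains both a complete item and a shift item.

Answer: No shift-reduce conflicts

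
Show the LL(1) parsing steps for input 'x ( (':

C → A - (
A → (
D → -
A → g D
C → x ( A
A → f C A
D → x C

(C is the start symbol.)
Stack is shown with the top on the left.

Stack    Input    Action
------------------------
C $      x ( ( $  output C → x ( A
x ( A $  x ( ( $  match 'x'
( A $    ( ( $    match '('
A $      ( $      output A → (
( $      ( $      match '('
$        $        accept

The string is accepted.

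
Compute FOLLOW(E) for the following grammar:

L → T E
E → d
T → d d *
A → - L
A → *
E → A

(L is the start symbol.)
In L → T E: E is at the end, add FOLLOW(L)

The FOLLOW sets referred to above (computed the same way, to a fixed point):
  FOLLOW(L) = { $ }

Taking the union: FOLLOW(E) = { $ }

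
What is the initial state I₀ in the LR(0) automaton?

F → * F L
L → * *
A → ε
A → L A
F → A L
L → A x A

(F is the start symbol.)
First, augment the grammar with F' → F
I₀ = CLOSURE({ [F' → . F] }):
  [F' → . F] has the dot before F: add [F → . * F L], [F → . A L]
  [F → . A L] has the dot before A: add [A → .], [A → . L A]
  [A → . L A] has the dot before L: add [L → . * *], [L → . A x A]
No further items can be added.

I₀ = { [A → . L A], [A → .], [F → . * F L], [F → . A L], [F' → . F], [L → . * *], [L → . A x A] }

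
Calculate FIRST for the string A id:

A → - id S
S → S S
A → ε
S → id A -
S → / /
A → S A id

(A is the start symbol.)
{ '-', '/', 'id' }

FIRST sets of the non-terminals involved (from the grammar, by fixed-point iteration):
  FIRST(A) = { '-', '/', 'id', ε }

To compute FIRST(A id), process the symbols left to right:
Symbol A is a non-terminal. Add FIRST(A) \ {ε} = { '-', '/', 'id' }
A is nullable (ε ∈ FIRST(A)), continue to the next symbol.
Symbol id is a terminal. Add 'id' and stop.
FIRST(A id) = { '-', '/', 'id' }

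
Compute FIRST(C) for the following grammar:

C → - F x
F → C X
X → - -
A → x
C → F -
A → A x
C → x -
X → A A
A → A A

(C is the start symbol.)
To compute FIRST(C), examine every production with C on the left-hand side, reading each right-hand side left to right until a non-nullable symbol is reached.

FIRST sets of the other non-terminals involved (by the same procedure, iterated to a fixed point):
  FIRST(F) = { '-', 'x' }

From C → - F x:
  - '-' is a terminal: add '-' and stop
From C → F -:
  - F is a non-terminal: add FIRST(F) \ {ε} = { '-', 'x' }
    F is not nullable, so stop
From C → x -:
  - x is a terminal: add 'x' and stop

Collecting: FIRST(C) = { '-', 'x' }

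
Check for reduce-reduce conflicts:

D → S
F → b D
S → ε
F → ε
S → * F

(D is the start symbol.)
Augment with D' → D and build the canonical LR(0) collection (I0 = CLOSURE({[D' → . D]}), then GOTO on every symbol after a dot until no new states appear). It has 7 states:
  I0: { [D → . S], [D' → . D], [S → . * F], [S → .] }  — shift, reduce
  I1: { [F → . b D], [F → .], [S → * . F] }  — shift, reduce
  I2: { [D' → D .] }  — accept
  I3: { [D → S .] }  — reduce
  I4: { [S → * F .] }  — reduce
  I5: { [D → . S], [F → b . D], [S → . * F], [S → .] }  — shift, reduce
  I6: { [F → b D .] }  — reduce

No state contains more than one complete item.

Answer: No reduce-reduce conflicts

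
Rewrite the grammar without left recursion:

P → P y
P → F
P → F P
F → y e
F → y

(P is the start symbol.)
P → F P'
P → F P P'
P' → y P'
P' → ε
F → y e
F → y

P is directly left-recursive. The standard transformation for
  A → A α₁ | ... | A α_m | β₁ | ... | β_n
is
  A  → β₁ A' | ... | β_n A'
  A' → α₁ A' | ... | α_m A' | ε

P → F becomes P → F P'
P → F P becomes P → F P P'
P → P y becomes P' → y P'
Add P' → ε

Productions for other non-terminals are unchanged:
  F → y e
  F → y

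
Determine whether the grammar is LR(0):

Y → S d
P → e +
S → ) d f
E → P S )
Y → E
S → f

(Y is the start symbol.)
Yes, the grammar is LR(0)

A grammar is LR(0) if no state in the canonical LR(0) collection has:
  - both a shift item (dot before a terminal) and a complete item (shift-reduce conflict), or
  - two or more complete items (reduce-reduce conflict; the accept item [Y' → Y .] counts as a complete item here).

Augment with Y' → Y and build the canonical LR(0) collection (I0 = CLOSURE({[Y' → . Y]}), then GOTO on every symbol after a dot until no new states appear). It has 14 states:
  I0: { [E → . P S )], [P → . e +], [S → . ) d f], [S → . f], [Y → . E], [Y → . S d], [Y' → . Y] }  — shift
  I1: { [S → ) . d f] }  — shift
  I2: { [Y → E .] }  — reduce
  I3: { [E → P . S )], [S → . ) d f], [S → . f] }  — shift
  I4: { [Y → S . d] }  — shift
  I5: { [Y' → Y .] }  — accept
  I6: { [P → e . +] }  — shift
  I7: { [S → f .] }  — reduce
  I8: { [P → e + .] }  — reduce
  I9: { [Y → S d .] }  — reduce
  I10: { [E → P S . )] }  — shift
  I11: { [E → P S ) .] }  — reduce
  I12: { [S → ) d . f] }  — shift
  I13: { [S → ) d f .] }  — reduce

Every state is either a pure shift/goto state or contains exactly one complete item and nothing to shift — no conflicts. The grammar is LR(0).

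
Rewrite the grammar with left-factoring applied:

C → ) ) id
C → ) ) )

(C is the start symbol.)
Left-factoring transforms A → αβ₁ | αβ₂ into A → αA' and A' → β₁ | β₂
(α is the longest common prefix among the alternatives). Repeat until
no nonterminal has two alternatives with a common prefix.

Round 1: C has alternatives sharing prefix ') )'. Introduce C': C → ) ) C'
  Add: C' → id
  Add: C' → )

No remaining common prefixes — done.

Resulting grammar:
C → ) ) C'
C' → id
C' → )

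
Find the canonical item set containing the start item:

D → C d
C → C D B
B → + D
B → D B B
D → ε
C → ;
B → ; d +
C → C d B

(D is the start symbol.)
First, augment the grammar with D' → D
I₀ = CLOSURE({ [D' → . D] }):
  [D' → . D] has the dot before D: add [D → . C d], [D → .]
  [D → . C d] has the dot before C: add [C → . C D B], [C → . ;], [C → . C d B]
No further items can be added.

I₀ = { [C → . ;], [C → . C D B], [C → . C d B], [D → . C d], [D → .], [D' → . D] }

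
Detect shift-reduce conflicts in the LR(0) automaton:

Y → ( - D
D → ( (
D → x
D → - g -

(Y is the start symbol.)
No shift-reduce conflicts

Augment with Y' → Y and build the canonical LR(0) collection (I0 = CLOSURE({[Y' → . Y]}), then GOTO on every symbol after a dot until no new states appear). It has 11 states:
  I0: { [Y → . ( - D], [Y' → . Y] }  — shift
  I1: { [Y → ( . - D] }  — shift
  I2: { [Y' → Y .] }  — accept
  I3: { [D → . ( (], [D → . - g -], [D → . x], [Y → ( - . D] }  — shift
  I4: { [D → ( . (] }  — shift
  I5: { [D → - . g -] }  — shift
  I6: { [Y → ( - D .] }  — reduce
  I7: { [D → x .] }  — reduce
  I8: { [D → - g . -] }  — shift
  I9: { [D → - g - .] }  — reduce
  I10: { [D → ( ( .] }  — reduce

No state contains both a complete item and a shift item.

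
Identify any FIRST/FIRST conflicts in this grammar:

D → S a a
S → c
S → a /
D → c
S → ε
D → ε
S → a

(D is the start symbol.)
Yes. D → S a a / D → c on { 'c' }; S → a '/' / S → a on { 'a' }

A FIRST/FIRST conflict occurs when two productions N → α and N → β for the same non-terminal have FIRST(α) ∩ FIRST(β) ≠ ∅ (with ε ∈ FIRST of a nullable right-hand side, so two nullable alternatives also conflict).

FIRST sets of the non-terminals at (or reachable through a nullable prefix from) the front of some alternative:
  FIRST(S) = { 'a', 'c', ε }

Productions for D:
  D → S a a: FIRST = { 'a', 'c' }
  D → c: FIRST = { 'c' }
  D → ε: FIRST = { ε }
Productions for S:
  S → c: FIRST = { 'c' }
  S → a /: FIRST = { 'a' }
  S → ε: FIRST = { ε }
  S → a: FIRST = { 'a' }

Conflict for D: D → S a a and D → c
  Overlap: { 'c' }
Conflict for S: S → a / and S → a
  Overlap: { 'a' }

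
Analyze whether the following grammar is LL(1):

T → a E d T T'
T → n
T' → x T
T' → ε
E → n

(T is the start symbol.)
A grammar is LL(1) if for each non-terminal N with multiple productions, the predict sets of those productions are pairwise disjoint, where PREDICT(N → α) = (FIRST(α) \ {ε}) ∪ (FOLLOW(N) if α ⇒* ε).

Relevant sets:
  FOLLOW(T') = { $, 'x' }

For T:
  PREDICT(T → a E d T T') = { 'a' }
  PREDICT(T → n) = { 'n' }
For T':
  PREDICT(T' → x T) = { 'x' }
  PREDICT(T' → ε) = { $, 'x' }
E has a single production, so nothing to check there.

Conflict found: Predict set conflict for T': { 'x' }
The grammar is NOT LL(1).

Answer: No. Predict set conflict for T': { 'x' }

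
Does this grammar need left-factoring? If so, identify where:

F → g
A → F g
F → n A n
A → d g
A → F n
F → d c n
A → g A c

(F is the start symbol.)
Yes, A has productions with common prefix 'F'

Left-factoring is needed when two productions for the same non-terminal
share a common prefix on the right-hand side.

Productions for F:
  F → g
  F → n A n
  F → d c n
Productions for A:
  A → F g
  A → d g
  A → F n
  A → g A c

Found common prefix 'F' in productions for A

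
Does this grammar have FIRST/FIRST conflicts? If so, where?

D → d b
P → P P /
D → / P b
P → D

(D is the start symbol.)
Yes. P → P P '/' / P → D on { '/', 'd' }

A FIRST/FIRST conflict occurs when two productions N → α and N → β for the same non-terminal have FIRST(α) ∩ FIRST(β) ≠ ∅ (with ε ∈ FIRST of a nullable right-hand side, so two nullable alternatives also conflict).

FIRST sets of the non-terminals at (or reachable through a nullable prefix from) the front of some alternative:
  FIRST(P) = { '/', 'd' }
  FIRST(D) = { '/', 'd' }

Productions for D:
  D → d b: FIRST = { 'd' }
  D → / P b: FIRST = { '/' }
Productions for P:
  P → P P /: FIRST = { '/', 'd' }
  P → D: FIRST = { '/', 'd' }

Conflict for P: P → P P / and P → D
  Overlap: { '/', 'd' }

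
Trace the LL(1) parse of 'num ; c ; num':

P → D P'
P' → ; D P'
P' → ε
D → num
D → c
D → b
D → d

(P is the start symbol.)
LL(1) parsing maintains a stack (initially the start symbol over $) and the input. At each step: if the stack top is a terminal, match it against the current input token; if it is a non-terminal N, replace it with the RHS of M[N, lookahead] (the unique production whose predict set contains the lookahead).

Stack is shown with the top on the left.

Stack     Input            Action
---------------------------------
P $       num ; c ; num $  output P → D P'
D P' $    num ; c ; num $  output D → num
num P' $  num ; c ; num $  match 'num'
P' $      ; c ; num $      output P' → ; D P'
; D P' $  ; c ; num $      match ';'
D P' $    c ; num $        output D → c
c P' $    c ; num $        match 'c'
P' $      ; num $          output P' → ; D P'
; D P' $  ; num $          match ';'
D P' $    num $            output D → num
num P' $  num $            match 'num'
P' $      $                output P' → ε
$         $                accept

The string is accepted.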